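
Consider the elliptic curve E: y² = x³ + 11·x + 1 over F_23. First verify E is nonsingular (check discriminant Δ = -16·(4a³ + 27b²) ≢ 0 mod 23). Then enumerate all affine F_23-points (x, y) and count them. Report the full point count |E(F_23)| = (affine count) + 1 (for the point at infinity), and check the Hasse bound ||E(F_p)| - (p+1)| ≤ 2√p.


Affine points = {(0, 1), (0, 22), (1, 6), (1, 17), (2, 10), (2, 13), (8, 7), (8, 16), (9, 1), (9, 22), (11, 2), (11, 21), (13, 8), (13, 15), (14, 1), (14, 22), (16, 8), (16, 15), (17, 8), (17, 15), (19, 10), (19, 13), (22, 9), (22, 14)}; affine count = 24; |E(F_23)| = 25.

Discriminant check: Δ ∝ 4a³ + 27b² = 4·11³ + 27·1² = 4·1331 + 27·1 ≡ 15 (mod 23). Nonzero ⇒ E is nonsingular.
For each x ∈ F_23, compute rhs = x³ + 11·x + 1 mod 23, then count y ∈ F_23 with y² ≡ rhs.
  x = 0: rhs = 1, matching y values: 1, 22 (2 points).
  x = 1: rhs = 13, matching y values: 6, 17 (2 points).
  x = 2: rhs = 8, matching y values: 10, 13 (2 points).
  x = 3: rhs = 15, matching y values: none (0 points).
  x = 4: rhs = 17, matching y values: none (0 points).
  x = 5: rhs = 20, matching y values: none (0 points).
  x = 6: rhs = 7, matching y values: none (0 points).
  x = 7: rhs = 7, matching y values: none (0 points).
  x = 8: rhs = 3, matching y values: 7, 16 (2 points).
  x = 9: rhs = 1, matching y values: 1, 22 (2 points).
  x = 10: rhs = 7, matching y values: none (0 points).
  x = 11: rhs = 4, matching y values: 2, 21 (2 points).
  x = 12: rhs = 21, matching y values: none (0 points).
  x = 13: rhs = 18, matching y values: 8, 15 (2 points).
  x = 14: rhs = 1, matching y values: 1, 22 (2 points).
  x = 15: rhs = 22, matching y values: none (0 points).
  x = 16: rhs = 18, matching y values: 8, 15 (2 points).
  x = 17: rhs = 18, matching y values: 8, 15 (2 points).
  x = 18: rhs = 5, matching y values: none (0 points).
  x = 19: rhs = 8, matching y values: 10, 13 (2 points).
  x = 20: rhs = 10, matching y values: none (0 points).
  x = 21: rhs = 17, matching y values: none (0 points).
  x = 22: rhs = 12, matching y values: 9, 14 (2 points).
Total affine count: 24.
Full point count |E(F_23)| = 24 + 1 = 25.
Hasse bound: |25 − (23+1)| = |1| = 1 ≤ 2√23 ≈ 9.5917 ✓.


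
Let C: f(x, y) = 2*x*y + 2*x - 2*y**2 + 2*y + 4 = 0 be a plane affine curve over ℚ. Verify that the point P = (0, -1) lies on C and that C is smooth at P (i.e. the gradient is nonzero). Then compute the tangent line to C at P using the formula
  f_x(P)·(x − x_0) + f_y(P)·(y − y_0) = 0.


Tangent line at P: 6*y + 6 = 0.

Step 1: f(0, -1) = 0, so P lies on C.
Step 2: partial derivatives
  f_x(x, y) = 2*y + 2, f_y(x, y) = 2*x - 4*y + 2.
  f_x(P) = 0, f_y(P) = 6 (gradient nonzero, so P is smooth).
Step 3: tangent line at P: 0·(x − 0) + 6·(y − -1) = 0.
Expanding: 6*y + 6 = 0.


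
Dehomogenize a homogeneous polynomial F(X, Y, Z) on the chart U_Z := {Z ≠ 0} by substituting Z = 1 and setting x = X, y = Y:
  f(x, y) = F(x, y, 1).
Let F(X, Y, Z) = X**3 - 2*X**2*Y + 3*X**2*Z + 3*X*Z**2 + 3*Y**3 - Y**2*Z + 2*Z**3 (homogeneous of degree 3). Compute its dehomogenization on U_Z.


f(x, y) = x**3 - 2*x**2*y + 3*x**2 + 3*x + 3*y**3 - y**2 + 2

On U_Z we set Z = 1. Each monomial c·X^i·Y^j·Z^k in F becomes c·x^i·y^j·1^k = c·x^i·y^j.
Substituting Z = 1: F(X, Y, 1) = x**3 - 2*x**2*y + 3*x**2 + 3*x + 3*y**3 - y**2 + 2.
Note: deg(f) ≤ deg(F) = 3; strict inequality happens when F is divisible by Z (lost terms).


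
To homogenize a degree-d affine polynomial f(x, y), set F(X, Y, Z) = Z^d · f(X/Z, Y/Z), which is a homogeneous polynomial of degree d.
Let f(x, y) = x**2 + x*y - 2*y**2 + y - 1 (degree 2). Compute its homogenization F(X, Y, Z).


F(X, Y, Z) = X**2 + X*Y - 2*Y**2 + Y*Z - Z**2

deg(f) = 2.
Substitute x = X/Z, y = Y/Z into f, then multiply by Z^2.
  monomial 1·x^2·y^0 ↦ 1·X^2·Y^0·Z^0.
  monomial 1·x^1·y^1 ↦ 1·X^1·Y^1·Z^0.
  monomial -2·x^0·y^2 ↦ -2·X^0·Y^2·Z^0.
  monomial 1·x^0·y^1 ↦ 1·X^0·Y^1·Z^1.
  monomial -1·x^0·y^0 ↦ -1·X^0·Y^0·Z^2.
Collecting: F(X, Y, Z) = X**2 + X*Y - 2*Y**2 + Y*Z - Z**2.


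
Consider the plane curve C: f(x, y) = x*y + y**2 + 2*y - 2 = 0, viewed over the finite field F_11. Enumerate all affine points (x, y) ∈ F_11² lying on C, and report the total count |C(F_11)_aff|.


Affine F_11-points: {(0, 4), (0, 5), (3, 3), (4, 8), (7, 6), (7, 7), (8, 2), (8, 10), (10, 1), (10, 9)}; count = 10.

For each of the 121 pairs (x, y) ∈ F_11², evaluate f(x, y) mod 11. Record the zeros.
  x = 0: [0↦9, 1↦1, 2↦6, 3↦2, 4↦0, 5↦0, 6↦2, 7↦6, 8↦1, 9↦9, 10↦8]  zeros at y ∈ {4, 5}
  x = 1: [0↦9, 1↦2, 2↦8, 3↦5, 4↦4, 5↦5, 6↦8, 7↦2, 8↦9, 9↦7, 10↦7]  zeros at y ∈ ∅
  x = 2: [0↦9, 1↦3, 2↦10, 3↦8, 4↦8, 5↦10, 6↦3, 7↦9, 8↦6, 9↦5, 10↦6]  zeros at y ∈ ∅
  x = 3: [0↦9, 1↦4, 2↦1, 3↦0, 4↦1, 5↦4, 6↦9, 7↦5, 8↦3, 9↦3, 10↦5]  zeros at y ∈ {3}
  x = 4: [0↦9, 1↦5, 2↦3, 3↦3, 4↦5, 5↦9, 6↦4, 7↦1, 8↦0, 9↦1, 10↦4]  zeros at y ∈ {8}
  x = 5: [0↦9, 1↦6, 2↦5, 3↦6, 4↦9, 5↦3, 6↦10, 7↦8, 8↦8, 9↦10, 10↦3]  zeros at y ∈ ∅
  x = 6: [0↦9, 1↦7, 2↦7, 3↦9, 4↦2, 5↦8, 6↦5, 7↦4, 8↦5, 9↦8, 10↦2]  zeros at y ∈ ∅
  x = 7: [0↦9, 1↦8, 2↦9, 3↦1, 4↦6, 5↦2, 6↦0, 7↦0, 8↦2, 9↦6, 10↦1]  zeros at y ∈ {6, 7}
  x = 8: [0↦9, 1↦9, 2↦0, 3↦4, 4↦10, 5↦7, 6↦6, 7↦7, 8↦10, 9↦4, 10↦0]  zeros at y ∈ {2, 10}
  x = 9: [0↦9, 1↦10, 2↦2, 3↦7, 4↦3, 5↦1, 6↦1, 7↦3, 8↦7, 9↦2, 10↦10]  zeros at y ∈ ∅
  x = 10: [0↦9, 1↦0, 2↦4, 3↦10, 4↦7, 5↦6, 6↦7, 7↦10, 8↦4, 9↦0, 10↦9]  zeros at y ∈ {1, 9}
Collecting zeros: affine points = {(0, 4), (0, 5), (3, 3), (4, 8), (7, 6), (7, 7), (8, 2), (8, 10), (10, 1), (10, 9)}.
Total count |C(F_11)_aff| = 10.


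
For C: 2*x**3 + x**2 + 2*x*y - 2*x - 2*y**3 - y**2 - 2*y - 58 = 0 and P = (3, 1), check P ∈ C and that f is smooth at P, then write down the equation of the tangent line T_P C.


Tangent line at P: 60*x - 4*y - 176 = 0.

Step 1: f(3, 1) = 0, so P lies on C.
Step 2: partial derivatives
  f_x(x, y) = 6*x**2 + 2*x + 2*y - 2, f_y(x, y) = 2*x - 6*y**2 - 2*y - 2.
  f_x(P) = 60, f_y(P) = -4 (gradient nonzero, so P is smooth).
Step 3: tangent line at P: 60·(x − 3) + -4·(y − 1) = 0.
Expanding: 60*x - 4*y - 176 = 0.


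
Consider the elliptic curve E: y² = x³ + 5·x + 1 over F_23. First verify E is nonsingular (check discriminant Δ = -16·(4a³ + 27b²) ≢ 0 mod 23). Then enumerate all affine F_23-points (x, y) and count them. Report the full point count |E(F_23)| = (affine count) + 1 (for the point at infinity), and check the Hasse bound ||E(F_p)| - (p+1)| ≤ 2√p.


Affine points = {(0, 1), (0, 22), (4, 4), (4, 19), (5, 6), (5, 17), (8, 1), (8, 22), (9, 4), (9, 19), (10, 4), (10, 19), (12, 8), (12, 15), (13, 3), (13, 20), (14, 3), (14, 20), (15, 1), (15, 22), (17, 10), (17, 13), (18, 9), (18, 14), (19, 3), (19, 20), (21, 11), (21, 12), (22, 8), (22, 15)}; affine count = 30; |E(F_23)| = 31.

Discriminant check: Δ ∝ 4a³ + 27b² = 4·5³ + 27·1² = 4·125 + 27·1 ≡ 21 (mod 23). Nonzero ⇒ E is nonsingular.
For each x ∈ F_23, compute rhs = x³ + 5·x + 1 mod 23, then count y ∈ F_23 with y² ≡ rhs.
  x = 0: rhs = 1, matching y values: 1, 22 (2 points).
  x = 1: rhs = 7, matching y values: none (0 points).
  x = 2: rhs = 19, matching y values: none (0 points).
  x = 3: rhs = 20, matching y values: none (0 points).
  x = 4: rhs = 16, matching y values: 4, 19 (2 points).
  x = 5: rhs = 13, matching y values: 6, 17 (2 points).
  x = 6: rhs = 17, matching y values: none (0 points).
  x = 7: rhs = 11, matching y values: none (0 points).
  x = 8: rhs = 1, matching y values: 1, 22 (2 points).
  x = 9: rhs = 16, matching y values: 4, 19 (2 points).
  x = 10: rhs = 16, matching y values: 4, 19 (2 points).
  x = 11: rhs = 7, matching y values: none (0 points).
  x = 12: rhs = 18, matching y values: 8, 15 (2 points).
  x = 13: rhs = 9, matching y values: 3, 20 (2 points).
  x = 14: rhs = 9, matching y values: 3, 20 (2 points).
  x = 15: rhs = 1, matching y values: 1, 22 (2 points).
  x = 16: rhs = 14, matching y values: none (0 points).
  x = 17: rhs = 8, matching y values: 10, 13 (2 points).
  x = 18: rhs = 12, matching y values: 9, 14 (2 points).
  x = 19: rhs = 9, matching y values: 3, 20 (2 points).
  x = 20: rhs = 5, matching y values: none (0 points).
  x = 21: rhs = 6, matching y values: 11, 12 (2 points).
  x = 22: rhs = 18, matching y values: 8, 15 (2 points).
Total affine count: 30.
Full point count |E(F_23)| = 30 + 1 = 31.
Hasse bound: |31 − (23+1)| = |7| = 7 ≤ 2√23 ≈ 9.5917 ✓.


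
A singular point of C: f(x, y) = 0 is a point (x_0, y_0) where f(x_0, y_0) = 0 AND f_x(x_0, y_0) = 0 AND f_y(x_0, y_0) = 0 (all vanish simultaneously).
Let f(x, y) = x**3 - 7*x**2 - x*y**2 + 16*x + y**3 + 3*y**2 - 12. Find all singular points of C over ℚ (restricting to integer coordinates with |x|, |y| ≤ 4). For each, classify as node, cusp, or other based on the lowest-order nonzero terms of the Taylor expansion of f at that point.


Singular points: {(2, 0)}; classification: node.

Compute partial derivatives:
  f_x = 3*x**2 - 14*x - y**2 + 16.
  f_y = -2*x*y + 3*y**2 + 6*y.
Scan x_0 ∈ {−4, ..., 4}. For each x_0, f_y(x_0, y) is a polynomial in y; find its integer roots y ∈ {−4, ..., 4}, then test f_x and f at those candidates.
  x = -4: f_y(-4, y) = 3*y**2 + 14*y; vanishes at y ∈ {0}. (-4, 0): f_x = 120 ≠ 0.
  x = -3: f_y(-3, y) = 3*y**2 + 12*y; vanishes at y ∈ {-4, 0}. (-3, -4): f_x = 69 ≠ 0; (-3, 0): f_x = 85 ≠ 0.
  x = -2: f_y(-2, y) = 3*y**2 + 10*y; vanishes at y ∈ {0}. (-2, 0): f_x = 56 ≠ 0.
  x = -1: f_y(-1, y) = 3*y**2 + 8*y; vanishes at y ∈ {0}. (-1, 0): f_x = 33 ≠ 0.
  x = 0: f_y(0, y) = 3*y**2 + 6*y; vanishes at y ∈ {-2, 0}. (0, -2): f_x = 12 ≠ 0; (0, 0): f_x = 16 ≠ 0.
  x = 1: f_y(1, y) = 3*y**2 + 4*y; vanishes at y ∈ {0}. (1, 0): f_x = 5 ≠ 0.
  x = 2: f_y(2, y) = 3*y**2 + 2*y; vanishes at y ∈ {0}. (2, 0): f_x = 0, f = 0 — SINGULAR.
  x = 3: f_y(3, y) = 3*y**2; vanishes at y ∈ {0}. (3, 0): f_x = 1 ≠ 0.
  x = 4: f_y(4, y) = 3*y**2 - 2*y; vanishes at y ∈ {0}. (4, 0): f_x = 8 ≠ 0.
Only singular point on the grid: (2, 0).
Classify: substitute x = 2 + u, y = 0 + v and expand: f = u**3 - u**2 - u*v**2 + v**3 + v**2.
No constant or linear terms (consistent with a singular point). Quadratic part: -u**2 + v**2. Cubic part: u**3 - u*v**2 + v**3.
The quadratic part v**2 - u**2 = (v − u)(v + u) splits into two distinct linear factors, so there are two distinct tangent lines y − 0 = ±(x − 2) — this is a node (ordinary double point).
Classification: node.


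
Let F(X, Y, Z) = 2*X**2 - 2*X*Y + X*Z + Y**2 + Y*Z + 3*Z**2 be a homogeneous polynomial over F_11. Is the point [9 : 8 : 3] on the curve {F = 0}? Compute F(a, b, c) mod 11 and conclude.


F(9,8,3) ≡ 6 (mod 11); P is NOT on the curve.

Evaluate F(9, 8, 3) term-by-term (mod 11).
  2*X**2 ↦ 2·81·1·1 = 162
  -2*X*Y ↦ -2·9·8·1 = -144
  X*Z ↦ 1·9·1·3 = 27
  Y**2 ↦ 1·1·64·1 = 64
  Y*Z ↦ 1·1·8·3 = 24
  3*Z**2 ↦ 3·1·1·9 = 27
Sum: F(9, 8, 3) = (162) + (-144) + (27) + (64) + (24) + (27) = 160.
Reducing mod 11: 160 ≡ 6 (mod 11).
Since F(a, b, c) ≡ 6 ≠ 0 (mod 11), P does NOT lie on the curve.


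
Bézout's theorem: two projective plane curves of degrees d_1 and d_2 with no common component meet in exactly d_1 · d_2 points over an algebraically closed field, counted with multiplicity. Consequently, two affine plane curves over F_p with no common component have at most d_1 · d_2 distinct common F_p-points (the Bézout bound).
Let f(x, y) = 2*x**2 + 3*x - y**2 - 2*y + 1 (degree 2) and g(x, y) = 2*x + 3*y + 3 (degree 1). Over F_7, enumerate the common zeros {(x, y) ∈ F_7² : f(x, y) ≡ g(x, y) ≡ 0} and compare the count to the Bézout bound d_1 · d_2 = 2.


Common zeros: {(4, 1)}; count = 1; Bézout bound = 2.

deg(f) = 2, deg(g) = 1, so Bézout bound = 2.
Scan x ∈ F_7. For each x, list the y ∈ F_7 with f(x, y) ≡ 0 and those with g(x, y) ≡ 0 (mod 7); the common zeros in that column are the intersection.
  x = 0: f ≡ 0 at y ∈ {2, 3}; g ≡ 0 at y ∈ {6}; common: ∅.
  x = 1: f ≡ 0 at y ∈ {6}; g ≡ 0 at y ∈ {3}; common: ∅.
  x = 2: f ≡ 0 at y ∈ {2, 3}; g ≡ 0 at y ∈ {0}; common: ∅.
  x = 3: f ≡ 0 at y ∈ {0, 5}; g ≡ 0 at y ∈ {4}; common: ∅.
  x = 4: f ≡ 0 at y ∈ {1, 4}; g ≡ 0 at y ∈ {1}; common: {1}.
  x = 5: f ≡ 0 at y ∈ {1, 4}; g ≡ 0 at y ∈ {5}; common: ∅.
  x = 6: f ≡ 0 at y ∈ {0, 5}; g ≡ 0 at y ∈ {2}; common: ∅.
Collecting: common zeros = {(4, 1)}, so the count is 1.
Comparison with the Bézout bound: 1 ≤ 2 = deg(f)·deg(g), as expected for curves with no common component (the affine F_7-count falls short of the bound because intersections may lie at infinity, over extension fields, or carry multiplicity).


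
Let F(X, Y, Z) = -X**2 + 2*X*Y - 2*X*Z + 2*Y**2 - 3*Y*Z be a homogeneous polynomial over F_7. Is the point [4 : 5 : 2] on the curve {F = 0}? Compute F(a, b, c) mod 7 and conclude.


F(4,5,2) ≡ 0 (mod 7); P is on the curve.

Evaluate F(4, 5, 2) term-by-term (mod 7).
  -X**2 ↦ -1·16·1·1 = -16
  2*X*Y ↦ 2·4·5·1 = 40
  -2*X*Z ↦ -2·4·1·2 = -16
  2*Y**2 ↦ 2·1·25·1 = 50
  -3*Y*Z ↦ -3·1·5·2 = -30
Sum: F(4, 5, 2) = (-16) + (40) + (-16) + (50) + (-30) = 28.
Reducing mod 7: 28 ≡ 0 (mod 7).
Since F(a, b, c) ≡ 0 (mod 7), P lies on the curve.


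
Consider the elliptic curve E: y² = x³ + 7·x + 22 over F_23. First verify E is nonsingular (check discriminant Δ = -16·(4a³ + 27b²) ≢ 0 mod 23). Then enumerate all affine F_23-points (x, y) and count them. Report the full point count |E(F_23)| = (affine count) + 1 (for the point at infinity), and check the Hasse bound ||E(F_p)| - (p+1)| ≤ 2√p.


Affine points = {(3, 1), (3, 22), (6, 2), (6, 21), (7, 0), (9, 3), (9, 20), (11, 2), (11, 21), (14, 9), (14, 14), (15, 11), (15, 12), (18, 0), (21, 0)}; affine count = 15; |E(F_23)| = 16.

Discriminant check: Δ ∝ 4a³ + 27b² = 4·7³ + 27·22² = 4·343 + 27·484 ≡ 19 (mod 23). Nonzero ⇒ E is nonsingular.
For each x ∈ F_23, compute rhs = x³ + 7·x + 22 mod 23, then count y ∈ F_23 with y² ≡ rhs.
  x = 0: rhs = 22, matching y values: none (0 points).
  x = 1: rhs = 7, matching y values: none (0 points).
  x = 2: rhs = 21, matching y values: none (0 points).
  x = 3: rhs = 1, matching y values: 1, 22 (2 points).
  x = 4: rhs = 22, matching y values: none (0 points).
  x = 5: rhs = 21, matching y values: none (0 points).
  x = 6: rhs = 4, matching y values: 2, 21 (2 points).
  x = 7: rhs = 0, matching y values: 0 (1 points).
  x = 8: rhs = 15, matching y values: none (0 points).
  x = 9: rhs = 9, matching y values: 3, 20 (2 points).
  x = 10: rhs = 11, matching y values: none (0 points).
  x = 11: rhs = 4, matching y values: 2, 21 (2 points).
  x = 12: rhs = 17, matching y values: none (0 points).
  x = 13: rhs = 10, matching y values: none (0 points).
  x = 14: rhs = 12, matching y values: 9, 14 (2 points).
  x = 15: rhs = 6, matching y values: 11, 12 (2 points).
  x = 16: rhs = 21, matching y values: none (0 points).
  x = 17: rhs = 17, matching y values: none (0 points).
  x = 18: rhs = 0, matching y values: 0 (1 points).
  x = 19: rhs = 22, matching y values: none (0 points).
  x = 20: rhs = 20, matching y values: none (0 points).
  x = 21: rhs = 0, matching y values: 0 (1 points).
  x = 22: rhs = 14, matching y values: none (0 points).
Total affine count: 15.
Full point count |E(F_23)| = 15 + 1 = 16.
Hasse bound: |16 − (23+1)| = |-8| = 8 ≤ 2√23 ≈ 9.5917 ✓.


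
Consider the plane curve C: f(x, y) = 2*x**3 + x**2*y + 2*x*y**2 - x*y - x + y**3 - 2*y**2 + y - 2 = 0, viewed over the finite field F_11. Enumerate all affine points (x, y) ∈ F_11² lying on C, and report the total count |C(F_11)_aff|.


Affine F_11-points: {(0, 2), (1, 9), (2, 3), (3, 6), (4, 3), (4, 5), (4, 8), (6, 7), (8, 7), (9, 3), (10, 7), (10, 9), (10, 10)}; count = 13.

For each of the 121 pairs (x, y) ∈ F_11², evaluate f(x, y) mod 11. Record the zeros.
  x = 0: [0↦9, 1↦9, 2↦0, 3↦10, 4↦1, 5↦1, 6↦5, 7↦8, 8↦5, 9↦2, 10↦5]  zeros at y ∈ {2}
  x = 1: [0↦10, 1↦1, 2↦9, 3↦7, 4↦1, 5↦8, 6↦1, 7↦8, 8↦2, 9↦0, 10↦8]  zeros at y ∈ {9}
  x = 2: [0↦1, 1↦7, 2↦1, 3↦0, 4↦10, 5↦4, 6↦10, 7↦1, 8↦5, 9↦6, 10↦10]  zeros at y ∈ {3}
  x = 3: [0↦5, 1↦6, 2↦10, 3↦1, 4↦7, 5↦1, 6↦0, 7↦10, 8↦4, 9↦10, 10↦1]  zeros at y ∈ {6}
  x = 4: [0↦1, 1↦10, 2↦4, 3↦0, 4↦4, 5↦0, 6↦5, 7↦3, 8↦0, 9↦2, 10↦4]  zeros at y ∈ {3, 5, 8}
  x = 5: [0↦1, 1↦9, 2↦6, 3↦9, 4↦2, 5↦2, 6↦4, 7↦3, 8↦5, 9↦5, 10↦9]  zeros at y ∈ ∅
  x = 6: [0↦6, 1↦4, 2↦6, 3↦7, 4↦2, 5↦8, 6↦9, 7↦0, 8↦9, 9↦9, 10↦6]  zeros at y ∈ {7}
  x = 7: [0↦6, 1↦7, 2↦5, 3↦6, 4↦5, 5↦8, 6↦10, 7↦6, 8↦2, 9↦4, 10↦7]  zeros at y ∈ ∅
  x = 8: [0↦2, 1↦8, 2↦4, 3↦7, 4↦1, 5↦3, 6↦8, 7↦0, 8↦7, 9↦2, 10↦2]  zeros at y ∈ {7}
  x = 9: [0↦6, 1↦8, 2↦4, 3↦0, 4↦2, 5↦5, 6↦4, 7↦5, 8↦3, 9↦4, 10↦3]  zeros at y ∈ {3}
  x = 10: [0↦8, 1↦8, 2↦6, 3↦8, 4↦9, 5↦4, 6↦10, 7↦0, 8↦2, 9↦0, 10↦0]  zeros at y ∈ {7, 9, 10}
Collecting zeros: affine points = {(0, 2), (1, 9), (2, 3), (3, 6), (4, 3), (4, 5), (4, 8), (6, 7), (8, 7), (9, 3), (10, 7), (10, 9), (10, 10)}.
Total count |C(F_11)_aff| = 13.


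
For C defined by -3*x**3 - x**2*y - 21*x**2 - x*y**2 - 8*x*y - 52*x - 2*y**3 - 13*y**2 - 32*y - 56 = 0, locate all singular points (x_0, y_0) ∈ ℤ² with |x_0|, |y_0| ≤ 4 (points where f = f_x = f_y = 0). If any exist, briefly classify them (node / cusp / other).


Singular points: {(-2, -2)}; classification: node.

Compute partial derivatives:
  f_x = -9*x**2 - 2*x*y - 42*x - y**2 - 8*y - 52.
  f_y = -x**2 - 2*x*y - 8*x - 6*y**2 - 26*y - 32.
Scan x_0 ∈ {−4, ..., 4}. For each x_0, f_y(x_0, y) is a polynomial in y; find its integer roots y ∈ {−4, ..., 4}, then test f_x and f at those candidates.
  x = -4: f_y(-4, y) = -6*y**2 - 18*y - 16; no integer root y with |y| ≤ 4.
  x = -3: f_y(-3, y) = -6*y**2 - 20*y - 17; no integer root y with |y| ≤ 4.
  x = -2: f_y(-2, y) = -6*y**2 - 22*y - 20; vanishes at y ∈ {-2}. (-2, -2): f_x = 0, f = 0 — SINGULAR.
  x = -1: f_y(-1, y) = -6*y**2 - 24*y - 25; no integer root y with |y| ≤ 4.
  x = 0: f_y(0, y) = -6*y**2 - 26*y - 32; no integer root y with |y| ≤ 4.
  x = 1: f_y(1, y) = -6*y**2 - 28*y - 41; no integer root y with |y| ≤ 4.
  x = 2: f_y(2, y) = -6*y**2 - 30*y - 52; no integer root y with |y| ≤ 4.
  x = 3: f_y(3, y) = -6*y**2 - 32*y - 65; no integer root y with |y| ≤ 4.
  x = 4: f_y(4, y) = -6*y**2 - 34*y - 80; no integer root y with |y| ≤ 4.
Only singular point on the grid: (-2, -2).
Classify: substitute x = -2 + u, y = -2 + v and expand: f = -3*u**3 - u**2*v - u**2 - u*v**2 - 2*v**3 + v**2.
No constant or linear terms (consistent with a singular point). Quadratic part: -u**2 + v**2. Cubic part: -3*u**3 - u**2*v - u*v**2 - 2*v**3.
The quadratic part v**2 - u**2 = (v − u)(v + u) splits into two distinct linear factors, so there are two distinct tangent lines y − -2 = ±(x − -2) — this is a node (ordinary double point).
Classification: node.


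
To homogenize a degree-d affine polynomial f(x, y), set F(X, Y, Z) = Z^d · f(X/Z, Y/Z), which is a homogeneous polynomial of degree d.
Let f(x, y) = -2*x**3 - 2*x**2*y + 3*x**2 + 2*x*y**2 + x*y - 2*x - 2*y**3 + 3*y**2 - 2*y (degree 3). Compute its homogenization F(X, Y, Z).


F(X, Y, Z) = -2*X**3 - 2*X**2*Y + 3*X**2*Z + 2*X*Y**2 + X*Y*Z - 2*X*Z**2 - 2*Y**3 + 3*Y**2*Z - 2*Y*Z**2

deg(f) = 3.
Substitute x = X/Z, y = Y/Z into f, then multiply by Z^3.
  monomial -2·x^3·y^0 ↦ -2·X^3·Y^0·Z^0.
  monomial -2·x^2·y^1 ↦ -2·X^2·Y^1·Z^0.
  monomial 3·x^2·y^0 ↦ 3·X^2·Y^0·Z^1.
  monomial 2·x^1·y^2 ↦ 2·X^1·Y^2·Z^0.
  monomial 1·x^1·y^1 ↦ 1·X^1·Y^1·Z^1.
  monomial -2·x^1·y^0 ↦ -2·X^1·Y^0·Z^2.
  monomial -2·x^0·y^3 ↦ -2·X^0·Y^3·Z^0.
  monomial 3·x^0·y^2 ↦ 3·X^0·Y^2·Z^1.
  monomial -2·x^0·y^1 ↦ -2·X^0·Y^1·Z^2.
Collecting: F(X, Y, Z) = -2*X**3 - 2*X**2*Y + 3*X**2*Z + 2*X*Y**2 + X*Y*Z - 2*X*Z**2 - 2*Y**3 + 3*Y**2*Z - 2*Y*Z**2.


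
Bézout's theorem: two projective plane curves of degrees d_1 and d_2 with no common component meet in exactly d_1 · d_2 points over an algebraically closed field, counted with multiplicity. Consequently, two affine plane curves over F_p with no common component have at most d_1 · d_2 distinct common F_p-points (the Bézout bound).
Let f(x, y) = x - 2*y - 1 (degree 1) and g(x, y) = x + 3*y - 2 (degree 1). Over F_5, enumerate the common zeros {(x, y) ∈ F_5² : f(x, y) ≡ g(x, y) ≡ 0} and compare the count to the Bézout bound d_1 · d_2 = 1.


Common zeros: ∅; count = 0; Bézout bound = 1.

deg(f) = 1, deg(g) = 1, so Bézout bound = 1.
Scan x ∈ F_5. For each x, list the y ∈ F_5 with f(x, y) ≡ 0 and those with g(x, y) ≡ 0 (mod 5); the common zeros in that column are the intersection.
  x = 0: f ≡ 0 at y ∈ {2}; g ≡ 0 at y ∈ {4}; common: ∅.
  x = 1: f ≡ 0 at y ∈ {0}; g ≡ 0 at y ∈ {2}; common: ∅.
  x = 2: f ≡ 0 at y ∈ {3}; g ≡ 0 at y ∈ {0}; common: ∅.
  x = 3: f ≡ 0 at y ∈ {1}; g ≡ 0 at y ∈ {3}; common: ∅.
  x = 4: f ≡ 0 at y ∈ {4}; g ≡ 0 at y ∈ {1}; common: ∅.
Collecting: common zeros = ∅, so the count is 0.
Comparison with the Bézout bound: 0 ≤ 1 = deg(f)·deg(g), as expected for curves with no common component (the affine F_5-count falls short of the bound because intersections may lie at infinity, over extension fields, or carry multiplicity).


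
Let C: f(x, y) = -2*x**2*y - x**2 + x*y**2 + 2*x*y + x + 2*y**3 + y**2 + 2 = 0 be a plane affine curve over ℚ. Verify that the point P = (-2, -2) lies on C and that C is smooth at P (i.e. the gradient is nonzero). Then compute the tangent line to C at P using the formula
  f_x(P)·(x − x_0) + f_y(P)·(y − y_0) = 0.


Tangent line at P: -11*x + 16*y + 10 = 0.

Step 1: f(-2, -2) = 0, so P lies on C.
Step 2: partial derivatives
  f_x(x, y) = -4*x*y - 2*x + y**2 + 2*y + 1, f_y(x, y) = -2*x**2 + 2*x*y + 2*x + 6*y**2 + 2*y.
  f_x(P) = -11, f_y(P) = 16 (gradient nonzero, so P is smooth).
Step 3: tangent line at P: -11·(x − -2) + 16·(y − -2) = 0.
Expanding: -11*x + 16*y + 10 = 0.


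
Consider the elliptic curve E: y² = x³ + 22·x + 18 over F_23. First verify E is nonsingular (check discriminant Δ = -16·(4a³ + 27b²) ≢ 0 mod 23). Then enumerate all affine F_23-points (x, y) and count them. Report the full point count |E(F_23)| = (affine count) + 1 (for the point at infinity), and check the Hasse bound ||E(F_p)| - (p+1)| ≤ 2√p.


Affine points = {(0, 8), (0, 15), (1, 8), (1, 15), (2, 1), (2, 22), (4, 3), (4, 20), (5, 0), (7, 3), (7, 20), (8, 4), (8, 19), (9, 5), (9, 18), (11, 2), (11, 21), (12, 3), (12, 20), (16, 2), (16, 21), (18, 6), (18, 17), (19, 2), (19, 21), (21, 9), (21, 14), (22, 8), (22, 15)}; affine count = 29; |E(F_23)| = 30.

Discriminant check: Δ ∝ 4a³ + 27b² = 4·22³ + 27·18² = 4·10648 + 27·324 ≡ 4 (mod 23). Nonzero ⇒ E is nonsingular.
For each x ∈ F_23, compute rhs = x³ + 22·x + 18 mod 23, then count y ∈ F_23 with y² ≡ rhs.
  x = 0: rhs = 18, matching y values: 8, 15 (2 points).
  x = 1: rhs = 18, matching y values: 8, 15 (2 points).
  x = 2: rhs = 1, matching y values: 1, 22 (2 points).
  x = 3: rhs = 19, matching y values: none (0 points).
  x = 4: rhs = 9, matching y values: 3, 20 (2 points).
  x = 5: rhs = 0, matching y values: 0 (1 points).
  x = 6: rhs = 21, matching y values: none (0 points).
  x = 7: rhs = 9, matching y values: 3, 20 (2 points).
  x = 8: rhs = 16, matching y values: 4, 19 (2 points).
  x = 9: rhs = 2, matching y values: 5, 18 (2 points).
  x = 10: rhs = 19, matching y values: none (0 points).
  x = 11: rhs = 4, matching y values: 2, 21 (2 points).
  x = 12: rhs = 9, matching y values: 3, 20 (2 points).
  x = 13: rhs = 17, matching y values: none (0 points).
  x = 14: rhs = 11, matching y values: none (0 points).
  x = 15: rhs = 20, matching y values: none (0 points).
  x = 16: rhs = 4, matching y values: 2, 21 (2 points).
  x = 17: rhs = 15, matching y values: none (0 points).
  x = 18: rhs = 13, matching y values: 6, 17 (2 points).
  x = 19: rhs = 4, matching y values: 2, 21 (2 points).
  x = 20: rhs = 17, matching y values: none (0 points).
  x = 21: rhs = 12, matching y values: 9, 14 (2 points).
  x = 22: rhs = 18, matching y values: 8, 15 (2 points).
Total affine count: 29.
Full point count |E(F_23)| = 29 + 1 = 30.
Hasse bound: |30 − (23+1)| = |6| = 6 ≤ 2√23 ≈ 9.5917 ✓.


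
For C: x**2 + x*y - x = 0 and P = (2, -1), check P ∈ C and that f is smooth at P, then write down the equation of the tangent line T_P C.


Tangent line at P: 2*x + 2*y - 2 = 0.

Step 1: f(2, -1) = 0, so P lies on C.
Step 2: partial derivatives
  f_x(x, y) = 2*x + y - 1, f_y(x, y) = x.
  f_x(P) = 2, f_y(P) = 2 (gradient nonzero, so P is smooth).
Step 3: tangent line at P: 2·(x − 2) + 2·(y − -1) = 0.
Expanding: 2*x + 2*y - 2 = 0.


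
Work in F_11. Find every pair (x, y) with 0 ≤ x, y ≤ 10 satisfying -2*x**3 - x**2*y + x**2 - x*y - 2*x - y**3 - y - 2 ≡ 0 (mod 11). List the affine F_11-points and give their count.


Affine F_11-points: {(0, 5), (0, 7), (0, 10), (2, 3), (2, 4), (4, 5), (5, 5), (9, 0), (10, 8)}; count = 9.

For each of the 121 pairs (x, y) ∈ F_11², evaluate f(x, y) mod 11. Record the zeros.
  x = 0: [0↦9, 1↦7, 2↦10, 3↦1, 4↦7, 5↦0, 6↦7, 7↦0, 8↦6, 9↦8, 10↦0]  zeros at y ∈ {5, 7, 10}
  x = 1: [0↦6, 1↦2, 2↦3, 3↦3, 4↦7, 5↦9, 6↦3, 7↦5, 8↦9, 9↦9, 10↦10]  zeros at y ∈ ∅
  x = 2: [0↦4, 1↦7, 2↦4, 3↦0, 4↦0, 5↦9, 6↦10, 7↦8, 8↦8, 9↦4, 10↦1]  zeros at y ∈ {3, 4}
  x = 3: [0↦2, 1↦10, 2↦1, 3↦2, 4↦7, 5↦10, 6↦5, 7↦8, 8↦2, 9↦3, 10↦5]  zeros at y ∈ ∅
  x = 4: [0↦10, 1↦10, 2↦4, 3↦8, 4↦5, 5↦0, 6↦9, 7↦4, 8↦1, 9↦5, 10↦10]  zeros at y ∈ {5}
  x = 5: [0↦5, 1↦6, 2↦1, 3↦6, 4↦4, 5↦0, 6↦10, 7↦6, 8↦4, 9↦9, 10↦4]  zeros at y ∈ {5}
  x = 6: [0↦8, 1↦8, 2↦2, 3↦6, 4↦3, 5↦9, 6↦7, 7↦2, 8↦10, 9↦3, 10↦8]  zeros at y ∈ ∅
  x = 7: [0↦7, 1↦4, 2↦6, 3↦7, 4↦1, 5↦4, 6↦10, 7↦2, 8↦7, 9↦8, 10↦10]  zeros at y ∈ ∅
  x = 8: [0↦1, 1↦4, 2↦1, 3↦8, 4↦8, 5↦6, 6↦7, 7↦5, 8↦5, 9↦1, 10↦9]  zeros at y ∈ ∅
  x = 9: [0↦0, 1↦7, 2↦8, 3↦8, 4↦1, 5↦3, 6↦8, 7↦10, 8↦3, 9↦3, 10↦4]  zeros at y ∈ {0}
  x = 10: [0↦3, 1↦1, 2↦4, 3↦6, 4↦1, 5↦5, 6↦1, 7↦5, 8↦0, 9↦2, 10↦5]  zeros at y ∈ {8}
Collecting zeros: affine points = {(0, 5), (0, 7), (0, 10), (2, 3), (2, 4), (4, 5), (5, 5), (9, 0), (10, 8)}.
Total count |C(F_11)_aff| = 9.


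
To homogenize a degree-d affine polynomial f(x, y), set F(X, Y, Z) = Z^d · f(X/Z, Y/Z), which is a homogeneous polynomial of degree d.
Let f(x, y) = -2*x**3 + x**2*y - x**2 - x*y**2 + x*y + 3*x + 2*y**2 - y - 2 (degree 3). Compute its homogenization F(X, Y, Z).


F(X, Y, Z) = -2*X**3 + X**2*Y - X**2*Z - X*Y**2 + X*Y*Z + 3*X*Z**2 + 2*Y**2*Z - Y*Z**2 - 2*Z**3

deg(f) = 3.
Substitute x = X/Z, y = Y/Z into f, then multiply by Z^3.
  monomial -2·x^3·y^0 ↦ -2·X^3·Y^0·Z^0.
  monomial 1·x^2·y^1 ↦ 1·X^2·Y^1·Z^0.
  monomial -1·x^2·y^0 ↦ -1·X^2·Y^0·Z^1.
  monomial -1·x^1·y^2 ↦ -1·X^1·Y^2·Z^0.
  monomial 1·x^1·y^1 ↦ 1·X^1·Y^1·Z^1.
  monomial 3·x^1·y^0 ↦ 3·X^1·Y^0·Z^2.
  monomial 2·x^0·y^2 ↦ 2·X^0·Y^2·Z^1.
  monomial -1·x^0·y^1 ↦ -1·X^0·Y^1·Z^2.
  monomial -2·x^0·y^0 ↦ -2·X^0·Y^0·Z^3.
Collecting: F(X, Y, Z) = -2*X**3 + X**2*Y - X**2*Z - X*Y**2 + X*Y*Z + 3*X*Z**2 + 2*Y**2*Z - Y*Z**2 - 2*Z**3.


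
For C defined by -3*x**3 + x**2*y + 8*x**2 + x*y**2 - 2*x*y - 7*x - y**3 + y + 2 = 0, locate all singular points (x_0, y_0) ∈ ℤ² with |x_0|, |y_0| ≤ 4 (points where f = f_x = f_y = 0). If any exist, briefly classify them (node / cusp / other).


Singular points: {(1, 0)}; classification: node.

Compute partial derivatives:
  f_x = -9*x**2 + 2*x*y + 16*x + y**2 - 2*y - 7.
  f_y = x**2 + 2*x*y - 2*x - 3*y**2 + 1.
Scan x_0 ∈ {−4, ..., 4}. For each x_0, f_y(x_0, y) is a polynomial in y; find its integer roots y ∈ {−4, ..., 4}, then test f_x and f at those candidates.
  x = -4: f_y(-4, y) = -3*y**2 - 8*y + 25; no integer root y with |y| ≤ 4.
  x = -3: f_y(-3, y) = -3*y**2 - 6*y + 16; no integer root y with |y| ≤ 4.
  x = -2: f_y(-2, y) = -3*y**2 - 4*y + 9; no integer root y with |y| ≤ 4.
  x = -1: f_y(-1, y) = -3*y**2 - 2*y + 4; no integer root y with |y| ≤ 4.
  x = 0: f_y(0, y) = 1 - 3*y**2; no integer root y with |y| ≤ 4.
  x = 1: f_y(1, y) = -3*y**2 + 2*y; vanishes at y ∈ {0}. (1, 0): f_x = 0, f = 0 — SINGULAR.
  x = 2: f_y(2, y) = -3*y**2 + 4*y + 1; no integer root y with |y| ≤ 4.
  x = 3: f_y(3, y) = -3*y**2 + 6*y + 4; no integer root y with |y| ≤ 4.
  x = 4: f_y(4, y) = -3*y**2 + 8*y + 9; no integer root y with |y| ≤ 4.
Only singular point on the grid: (1, 0).
Classify: substitute x = 1 + u, y = 0 + v and expand: f = -3*u**3 + u**2*v - u**2 + u*v**2 - v**3 + v**2.
No constant or linear terms (consistent with a singular point). Quadratic part: -u**2 + v**2. Cubic part: -3*u**3 + u**2*v + u*v**2 - v**3.
The quadratic part v**2 - u**2 = (v − u)(v + u) splits into two distinct linear factors, so there are two distinct tangent lines y − 0 = ±(x − 1) — this is a node (ordinary double point).
Classification: node.


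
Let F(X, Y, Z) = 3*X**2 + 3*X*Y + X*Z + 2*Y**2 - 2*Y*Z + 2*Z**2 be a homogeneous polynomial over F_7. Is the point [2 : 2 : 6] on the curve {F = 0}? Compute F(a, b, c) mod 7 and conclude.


F(2,2,6) ≡ 1 (mod 7); P is NOT on the curve.

Evaluate F(2, 2, 6) term-by-term (mod 7).
  3*X**2 ↦ 3·4·1·1 = 12
  3*X*Y ↦ 3·2·2·1 = 12
  X*Z ↦ 1·2·1·6 = 12
  2*Y**2 ↦ 2·1·4·1 = 8
  -2*Y*Z ↦ -2·1·2·6 = -24
  2*Z**2 ↦ 2·1·1·36 = 72
Sum: F(2, 2, 6) = (12) + (12) + (12) + (8) + (-24) + (72) = 92.
Reducing mod 7: 92 ≡ 1 (mod 7).
Since F(a, b, c) ≡ 1 ≠ 0 (mod 7), P does NOT lie on the curve.


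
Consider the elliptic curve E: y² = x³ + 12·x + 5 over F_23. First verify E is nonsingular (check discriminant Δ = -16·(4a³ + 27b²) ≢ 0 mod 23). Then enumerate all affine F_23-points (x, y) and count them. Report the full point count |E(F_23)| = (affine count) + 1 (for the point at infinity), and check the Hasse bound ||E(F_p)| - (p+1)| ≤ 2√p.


Affine points = {(1, 8), (1, 15), (4, 5), (4, 18), (5, 11), (5, 12), (7, 8), (7, 15), (13, 9), (13, 14), (15, 8), (15, 15), (17, 4), (17, 19), (18, 2), (18, 21), (19, 10), (19, 13)}; affine count = 18; |E(F_23)| = 19.

Discriminant check: Δ ∝ 4a³ + 27b² = 4·12³ + 27·5² = 4·1728 + 27·25 ≡ 20 (mod 23). Nonzero ⇒ E is nonsingular.
For each x ∈ F_23, compute rhs = x³ + 12·x + 5 mod 23, then count y ∈ F_23 with y² ≡ rhs.
  x = 0: rhs = 5, matching y values: none (0 points).
  x = 1: rhs = 18, matching y values: 8, 15 (2 points).
  x = 2: rhs = 14, matching y values: none (0 points).
  x = 3: rhs = 22, matching y values: none (0 points).
  x = 4: rhs = 2, matching y values: 5, 18 (2 points).
  x = 5: rhs = 6, matching y values: 11, 12 (2 points).
  x = 6: rhs = 17, matching y values: none (0 points).
  x = 7: rhs = 18, matching y values: 8, 15 (2 points).
  x = 8: rhs = 15, matching y values: none (0 points).
  x = 9: rhs = 14, matching y values: none (0 points).
  x = 10: rhs = 21, matching y values: none (0 points).
  x = 11: rhs = 19, matching y values: none (0 points).
  x = 12: rhs = 14, matching y values: none (0 points).
  x = 13: rhs = 12, matching y values: 9, 14 (2 points).
  x = 14: rhs = 19, matching y values: none (0 points).
  x = 15: rhs = 18, matching y values: 8, 15 (2 points).
  x = 16: rhs = 15, matching y values: none (0 points).
  x = 17: rhs = 16, matching y values: 4, 19 (2 points).
  x = 18: rhs = 4, matching y values: 2, 21 (2 points).
  x = 19: rhs = 8, matching y values: 10, 13 (2 points).
  x = 20: rhs = 11, matching y values: none (0 points).
  x = 21: rhs = 19, matching y values: none (0 points).
  x = 22: rhs = 15, matching y values: none (0 points).
Total affine count: 18.
Full point count |E(F_23)| = 18 + 1 = 19.
Hasse bound: |19 − (23+1)| = |-5| = 5 ≤ 2√23 ≈ 9.5917 ✓.


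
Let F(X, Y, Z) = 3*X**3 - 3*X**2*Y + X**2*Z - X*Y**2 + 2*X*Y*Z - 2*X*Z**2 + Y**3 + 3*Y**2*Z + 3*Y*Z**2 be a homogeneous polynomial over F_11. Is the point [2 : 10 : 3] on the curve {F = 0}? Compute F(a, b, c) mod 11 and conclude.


F(2,10,3) ≡ 1 (mod 11); P is NOT on the curve.

Evaluate F(2, 10, 3) term-by-term (mod 11).
  3*X**3 ↦ 3·8·1·1 = 24
  -3*X**2*Y ↦ -3·4·10·1 = -120
  X**2*Z ↦ 1·4·1·3 = 12
  -X*Y**2 ↦ -1·2·100·1 = -200
  2*X*Y*Z ↦ 2·2·10·3 = 120
  -2*X*Z**2 ↦ -2·2·1·9 = -36
  Y**3 ↦ 1·1·1000·1 = 1000
  3*Y**2*Z ↦ 3·1·100·3 = 900
  3*Y*Z**2 ↦ 3·1·10·9 = 270
Sum: F(2, 10, 3) = (24) + (-120) + (12) + (-200) + (120) + (-36) + (1000) + (900) + (270) = 1970.
Reducing mod 11: 1970 ≡ 1 (mod 11).
Since F(a, b, c) ≡ 1 ≠ 0 (mod 11), P does NOT lie on the curve.


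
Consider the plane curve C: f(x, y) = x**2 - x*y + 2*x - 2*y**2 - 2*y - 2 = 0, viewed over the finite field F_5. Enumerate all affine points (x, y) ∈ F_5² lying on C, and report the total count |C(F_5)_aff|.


Affine F_5-points: {(2, 1), (2, 2), (3, 2), (3, 3)}; count = 4.

For each of the 25 pairs (x, y) ∈ F_5², evaluate f(x, y) mod 5. Record the zeros.
  x = 0: [0↦3, 1↦4, 2↦1, 3↦4, 4↦3]  zeros at y ∈ ∅
  x = 1: [0↦1, 1↦1, 2↦2, 3↦4, 4↦2]  zeros at y ∈ ∅
  x = 2: [0↦1, 1↦0, 2↦0, 3↦1, 4↦3]  zeros at y ∈ {1, 2}
  x = 3: [0↦3, 1↦1, 2↦0, 3↦0, 4↦1]  zeros at y ∈ {2, 3}
  x = 4: [0↦2, 1↦4, 2↦2, 3↦1, 4↦1]  zeros at y ∈ ∅
Collecting zeros: affine points = {(2, 1), (2, 2), (3, 2), (3, 3)}.
Total count |C(F_5)_aff| = 4.


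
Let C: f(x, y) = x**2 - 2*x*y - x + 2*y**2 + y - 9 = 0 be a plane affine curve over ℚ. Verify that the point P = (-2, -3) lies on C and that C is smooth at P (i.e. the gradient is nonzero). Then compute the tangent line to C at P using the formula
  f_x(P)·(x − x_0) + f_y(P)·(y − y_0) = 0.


Tangent line at P: x - 7*y - 19 = 0.

Step 1: f(-2, -3) = 0, so P lies on C.
Step 2: partial derivatives
  f_x(x, y) = 2*x - 2*y - 1, f_y(x, y) = -2*x + 4*y + 1.
  f_x(P) = 1, f_y(P) = -7 (gradient nonzero, so P is smooth).
Step 3: tangent line at P: 1·(x − -2) + -7·(y − -3) = 0.
Expanding: x - 7*y - 19 = 0.


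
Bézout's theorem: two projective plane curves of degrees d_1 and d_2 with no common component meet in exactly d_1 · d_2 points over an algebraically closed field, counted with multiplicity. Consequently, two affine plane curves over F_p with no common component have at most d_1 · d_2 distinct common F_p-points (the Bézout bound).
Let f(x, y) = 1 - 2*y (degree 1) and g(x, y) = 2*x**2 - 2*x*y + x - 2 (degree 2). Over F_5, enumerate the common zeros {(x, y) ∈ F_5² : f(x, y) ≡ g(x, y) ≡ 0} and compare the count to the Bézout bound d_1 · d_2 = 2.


Common zeros: {(1, 3), (4, 3)}; count = 2; Bézout bound = 2.

deg(f) = 1, deg(g) = 2, so Bézout bound = 2.
Scan x ∈ F_5. For each x, list the y ∈ F_5 with f(x, y) ≡ 0 and those with g(x, y) ≡ 0 (mod 5); the common zeros in that column are the intersection.
  x = 0: f ≡ 0 at y ∈ {3}; g ≡ 0 at y ∈ ∅; common: ∅.
  x = 1: f ≡ 0 at y ∈ {3}; g ≡ 0 at y ∈ {3}; common: {3}.
  x = 2: f ≡ 0 at y ∈ {3}; g ≡ 0 at y ∈ {2}; common: ∅.
  x = 3: f ≡ 0 at y ∈ {3}; g ≡ 0 at y ∈ {4}; common: ∅.
  x = 4: f ≡ 0 at y ∈ {3}; g ≡ 0 at y ∈ {3}; common: {3}.
Collecting: common zeros = {(1, 3), (4, 3)}, so the count is 2.
Comparison with the Bézout bound: 2 ≤ 2 = deg(f)·deg(g), as expected for curves with no common component (the bound is attained).


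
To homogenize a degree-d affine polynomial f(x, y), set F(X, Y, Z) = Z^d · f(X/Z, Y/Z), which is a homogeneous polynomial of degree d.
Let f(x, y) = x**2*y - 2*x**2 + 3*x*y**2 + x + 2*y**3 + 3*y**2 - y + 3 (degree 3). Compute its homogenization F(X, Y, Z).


F(X, Y, Z) = X**2*Y - 2*X**2*Z + 3*X*Y**2 + X*Z**2 + 2*Y**3 + 3*Y**2*Z - Y*Z**2 + 3*Z**3

deg(f) = 3.
Substitute x = X/Z, y = Y/Z into f, then multiply by Z^3.
  monomial 1·x^2·y^1 ↦ 1·X^2·Y^1·Z^0.
  monomial -2·x^2·y^0 ↦ -2·X^2·Y^0·Z^1.
  monomial 3·x^1·y^2 ↦ 3·X^1·Y^2·Z^0.
  monomial 1·x^1·y^0 ↦ 1·X^1·Y^0·Z^2.
  monomial 2·x^0·y^3 ↦ 2·X^0·Y^3·Z^0.
  monomial 3·x^0·y^2 ↦ 3·X^0·Y^2·Z^1.
  monomial -1·x^0·y^1 ↦ -1·X^0·Y^1·Z^2.
  monomial 3·x^0·y^0 ↦ 3·X^0·Y^0·Z^3.
Collecting: F(X, Y, Z) = X**2*Y - 2*X**2*Z + 3*X*Y**2 + X*Z**2 + 2*Y**3 + 3*Y**2*Z - Y*Z**2 + 3*Z**3.


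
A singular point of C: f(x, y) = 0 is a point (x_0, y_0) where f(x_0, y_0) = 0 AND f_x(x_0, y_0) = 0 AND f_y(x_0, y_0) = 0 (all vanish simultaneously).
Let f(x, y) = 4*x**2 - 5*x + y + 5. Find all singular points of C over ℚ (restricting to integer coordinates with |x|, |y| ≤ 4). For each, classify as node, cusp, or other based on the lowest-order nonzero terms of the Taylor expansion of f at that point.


No singular points in the scanned grid; C is smooth there.

Compute partial derivatives:
  f_x = 8*x - 5.
  f_y = 1.
f_y = 1 is a nonzero constant, so f_y never vanishes: no point (x, y) can satisfy f = f_x = f_y = 0. In particular no (x, y) ∈ {−4, ..., 4}² is singular; the curve is smooth.


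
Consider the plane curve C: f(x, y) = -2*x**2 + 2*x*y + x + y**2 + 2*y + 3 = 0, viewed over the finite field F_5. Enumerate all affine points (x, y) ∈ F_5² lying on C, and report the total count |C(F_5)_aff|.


Affine F_5-points: {(4, 0)}; count = 1.

For each of the 25 pairs (x, y) ∈ F_5², evaluate f(x, y) mod 5. Record the zeros.
  x = 0: [0↦3, 1↦1, 2↦1, 3↦3, 4↦2]  zeros at y ∈ ∅
  x = 1: [0↦2, 1↦2, 2↦4, 3↦3, 4↦4]  zeros at y ∈ ∅
  x = 2: [0↦2, 1↦4, 2↦3, 3↦4, 4↦2]  zeros at y ∈ ∅
  x = 3: [0↦3, 1↦2, 2↦3, 3↦1, 4↦1]  zeros at y ∈ ∅
  x = 4: [0↦0, 1↦1, 2↦4, 3↦4, 4↦1]  zeros at y ∈ {0}
Collecting zeros: affine points = {(4, 0)}.
Total count |C(F_5)_aff| = 1.


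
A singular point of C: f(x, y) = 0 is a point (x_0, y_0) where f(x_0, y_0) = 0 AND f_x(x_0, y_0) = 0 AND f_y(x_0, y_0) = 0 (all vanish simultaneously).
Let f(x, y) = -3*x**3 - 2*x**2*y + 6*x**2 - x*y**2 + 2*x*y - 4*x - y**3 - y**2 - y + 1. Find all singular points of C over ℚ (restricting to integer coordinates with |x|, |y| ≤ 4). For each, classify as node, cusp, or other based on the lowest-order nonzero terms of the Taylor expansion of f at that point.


Singular points: {(1, -1)}; classification: node.

Compute partial derivatives:
  f_x = -9*x**2 - 4*x*y + 12*x - y**2 + 2*y - 4.
  f_y = -2*x**2 - 2*x*y + 2*x - 3*y**2 - 2*y - 1.
Scan x_0 ∈ {−4, ..., 4}. For each x_0, f_y(x_0, y) is a polynomial in y; find its integer roots y ∈ {−4, ..., 4}, then test f_x and f at those candidates.
  x = -4: f_y(-4, y) = -3*y**2 + 6*y - 41; no integer root y with |y| ≤ 4.
  x = -3: f_y(-3, y) = -3*y**2 + 4*y - 25; no integer root y with |y| ≤ 4.
  x = -2: f_y(-2, y) = -3*y**2 + 2*y - 13; no integer root y with |y| ≤ 4.
  x = -1: f_y(-1, y) = -3*y**2 - 5; no integer root y with |y| ≤ 4.
  x = 0: f_y(0, y) = -3*y**2 - 2*y - 1; no integer root y with |y| ≤ 4.
  x = 1: f_y(1, y) = -3*y**2 - 4*y - 1; vanishes at y ∈ {-1}. (1, -1): f_x = 0, f = 0 — SINGULAR.
  x = 2: f_y(2, y) = -3*y**2 - 6*y - 5; no integer root y with |y| ≤ 4.
  x = 3: f_y(3, y) = -3*y**2 - 8*y - 13; no integer root y with |y| ≤ 4.
  x = 4: f_y(4, y) = -3*y**2 - 10*y - 25; no integer root y with |y| ≤ 4.
Only singular point on the grid: (1, -1).
Classify: substitute x = 1 + u, y = -1 + v and expand: f = -3*u**3 - 2*u**2*v - u**2 - u*v**2 - v**3 + v**2.
No constant or linear terms (consistent with a singular point). Quadratic part: -u**2 + v**2. Cubic part: -3*u**3 - 2*u**2*v - u*v**2 - v**3.
The quadratic part v**2 - u**2 = (v − u)(v + u) splits into two distinct linear factors, so there are two distinct tangent lines y − -1 = ±(x − 1) — this is a node (ordinary double point).
Classification: node.
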